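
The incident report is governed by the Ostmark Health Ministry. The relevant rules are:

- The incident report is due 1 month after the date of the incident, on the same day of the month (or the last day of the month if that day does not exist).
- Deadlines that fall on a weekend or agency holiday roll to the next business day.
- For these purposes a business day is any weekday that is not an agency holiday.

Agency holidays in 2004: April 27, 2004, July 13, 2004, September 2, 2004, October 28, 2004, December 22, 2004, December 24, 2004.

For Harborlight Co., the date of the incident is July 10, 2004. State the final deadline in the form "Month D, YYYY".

1 month after July 10, 2004, on the same day of the month, is August 10, 2004.
August 10, 2004 falls on a Tuesday, which is a business day, so no adjustment is needed.
The final due date is August 10, 2004.

August 10, 2004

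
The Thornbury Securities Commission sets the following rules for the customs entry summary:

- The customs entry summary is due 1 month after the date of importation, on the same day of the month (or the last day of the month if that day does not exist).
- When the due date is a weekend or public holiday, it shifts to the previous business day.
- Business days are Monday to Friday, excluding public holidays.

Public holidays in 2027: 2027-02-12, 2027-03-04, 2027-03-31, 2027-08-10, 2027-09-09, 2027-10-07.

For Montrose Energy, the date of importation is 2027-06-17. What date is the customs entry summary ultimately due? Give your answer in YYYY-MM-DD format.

2027-07-16

1 month after 2027-06-17, on the same day of the month, is 2027-07-17.
Because 2027-07-17 is a Saturday, the deadline becomes 2027-07-16 (Friday).
So the filing is due 2027-07-16.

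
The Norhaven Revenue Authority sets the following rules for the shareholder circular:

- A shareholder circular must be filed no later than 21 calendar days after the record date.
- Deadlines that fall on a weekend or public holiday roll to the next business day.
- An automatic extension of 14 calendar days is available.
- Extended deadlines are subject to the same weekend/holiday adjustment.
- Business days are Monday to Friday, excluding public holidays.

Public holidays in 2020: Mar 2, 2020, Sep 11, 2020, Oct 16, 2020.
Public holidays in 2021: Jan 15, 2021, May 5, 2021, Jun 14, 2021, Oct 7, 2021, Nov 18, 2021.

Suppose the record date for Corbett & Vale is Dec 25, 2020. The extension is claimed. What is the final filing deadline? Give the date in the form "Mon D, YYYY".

Feb 1, 2021

Adding 21 calendar days to Dec 25, 2020 gives Jan 15, 2021.
Jan 15, 2021 is a listed holiday; the next business day is Jan 18, 2021 (Monday).
With the 14-day extension, Jan 18, 2021 becomes Feb 1, 2021.
Feb 1, 2021 falls on a Monday, which is a business day, so no adjustment is needed.
The final due date is Feb 1, 2021.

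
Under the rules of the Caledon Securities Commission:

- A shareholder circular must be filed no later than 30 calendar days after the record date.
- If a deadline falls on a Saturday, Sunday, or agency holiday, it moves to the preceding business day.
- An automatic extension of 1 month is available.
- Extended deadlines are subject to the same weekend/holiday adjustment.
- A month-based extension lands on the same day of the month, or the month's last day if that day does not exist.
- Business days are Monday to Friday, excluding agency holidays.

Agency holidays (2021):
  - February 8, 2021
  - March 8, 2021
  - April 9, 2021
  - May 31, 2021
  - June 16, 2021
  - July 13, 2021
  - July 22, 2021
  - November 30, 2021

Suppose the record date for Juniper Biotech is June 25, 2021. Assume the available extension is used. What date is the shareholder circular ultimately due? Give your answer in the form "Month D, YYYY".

Adding 30 calendar days to June 25, 2021 gives July 25, 2021.
July 25, 2021 is a Sunday, so it moves to the preceding business day, July 23, 2021 (Friday).
Applying the 1 month extension: 1 month after July 23, 2021 is August 23, 2021.
August 23, 2021 falls on a Monday, which is a business day, so no adjustment is needed.
The final due date is August 23, 2021.

August 23, 2021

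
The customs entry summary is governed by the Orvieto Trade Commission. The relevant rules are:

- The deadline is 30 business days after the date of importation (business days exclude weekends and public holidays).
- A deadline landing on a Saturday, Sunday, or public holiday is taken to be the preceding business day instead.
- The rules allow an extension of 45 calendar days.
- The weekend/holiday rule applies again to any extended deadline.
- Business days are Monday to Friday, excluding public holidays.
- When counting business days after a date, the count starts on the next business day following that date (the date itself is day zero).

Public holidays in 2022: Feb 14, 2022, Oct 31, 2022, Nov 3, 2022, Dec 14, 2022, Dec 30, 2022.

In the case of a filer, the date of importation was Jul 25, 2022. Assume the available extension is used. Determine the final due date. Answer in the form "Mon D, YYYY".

Oct 20, 2022

Starting the day after Jul 25, 2022 and counting 30 business days lands on Sep 5, 2022.
Since Sep 5, 2022 is a Monday and not a holiday, the date is unchanged.
The 45-calendar-day extension moves the deadline from Sep 5, 2022 to Oct 20, 2022.
Since Oct 20, 2022 is a Thursday and not a holiday, the date is unchanged.
The final due date is Oct 20, 2022.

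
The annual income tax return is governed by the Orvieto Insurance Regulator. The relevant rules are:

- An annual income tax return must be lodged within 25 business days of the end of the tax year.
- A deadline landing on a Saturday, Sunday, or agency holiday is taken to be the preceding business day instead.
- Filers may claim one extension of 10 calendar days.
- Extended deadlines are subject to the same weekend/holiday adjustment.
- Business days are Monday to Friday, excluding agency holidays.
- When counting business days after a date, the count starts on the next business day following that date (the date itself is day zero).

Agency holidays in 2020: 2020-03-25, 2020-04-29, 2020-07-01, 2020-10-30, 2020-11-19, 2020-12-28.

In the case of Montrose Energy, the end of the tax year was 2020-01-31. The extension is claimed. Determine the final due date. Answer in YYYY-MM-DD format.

2020-03-16

25 business days after 2020-01-31, excluding weekends and holidays, is 2020-03-06.
Since 2020-03-06 is a Friday and not a holiday, the date is unchanged.
The 10-calendar-day extension moves the deadline from 2020-03-06 to 2020-03-16.
Since 2020-03-16 is a Monday and not a holiday, the date is unchanged.
The final due date is 2020-03-16.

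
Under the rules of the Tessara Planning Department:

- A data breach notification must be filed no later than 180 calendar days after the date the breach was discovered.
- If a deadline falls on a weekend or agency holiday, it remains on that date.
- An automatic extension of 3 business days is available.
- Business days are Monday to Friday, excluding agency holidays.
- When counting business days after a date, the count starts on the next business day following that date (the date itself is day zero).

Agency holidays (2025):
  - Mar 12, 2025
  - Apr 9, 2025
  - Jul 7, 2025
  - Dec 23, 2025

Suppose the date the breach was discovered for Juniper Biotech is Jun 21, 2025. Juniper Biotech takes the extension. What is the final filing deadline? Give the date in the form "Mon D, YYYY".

180 calendar days after Jun 21, 2025 is Dec 18, 2025.
No adjustment is made for weekends or holidays, so Dec 18, 2025 stands.
The 3-business-day extension runs from Dec 18, 2025 to Dec 24, 2025.
Dec 24, 2025 is a Wednesday; no weekend or holiday adjustment applies.
Deadline: Dec 24, 2025.

Dec 24, 2025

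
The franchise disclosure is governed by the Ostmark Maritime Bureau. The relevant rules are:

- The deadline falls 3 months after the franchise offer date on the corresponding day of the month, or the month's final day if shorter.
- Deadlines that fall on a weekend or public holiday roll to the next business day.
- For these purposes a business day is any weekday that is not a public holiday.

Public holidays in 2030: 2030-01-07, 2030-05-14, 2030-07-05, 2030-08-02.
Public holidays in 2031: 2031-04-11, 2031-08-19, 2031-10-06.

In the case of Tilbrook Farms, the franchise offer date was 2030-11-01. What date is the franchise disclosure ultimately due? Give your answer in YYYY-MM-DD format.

2031-02-03

Moving 3 months forward from 2030-11-01 on the corresponding day gives 2031-02-01.
2031-02-01 falls on a Saturday. Rolling to the next business day gives 2031-02-03, a Monday.
The final due date is 2031-02-03.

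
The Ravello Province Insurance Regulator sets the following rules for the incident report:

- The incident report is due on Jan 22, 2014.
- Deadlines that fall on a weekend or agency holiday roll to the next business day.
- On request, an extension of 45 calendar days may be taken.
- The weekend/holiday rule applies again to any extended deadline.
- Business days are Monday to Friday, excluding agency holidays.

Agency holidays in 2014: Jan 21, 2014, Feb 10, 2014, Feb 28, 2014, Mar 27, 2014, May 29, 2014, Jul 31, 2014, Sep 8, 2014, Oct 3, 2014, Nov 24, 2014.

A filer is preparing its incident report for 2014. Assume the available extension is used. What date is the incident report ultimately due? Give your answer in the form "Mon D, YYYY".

The statutory due date is Jan 22, 2014.
Jan 22, 2014 (Wednesday) is already a business day.
Applying the 45-calendar-day extension: Jan 22, 2014 + 45 days = Mar 8, 2014.
Mar 8, 2014 falls on a Saturday. Rolling to the next business day gives Mar 10, 2014, a Monday.
Deadline: Mar 10, 2014.

Mar 10, 2014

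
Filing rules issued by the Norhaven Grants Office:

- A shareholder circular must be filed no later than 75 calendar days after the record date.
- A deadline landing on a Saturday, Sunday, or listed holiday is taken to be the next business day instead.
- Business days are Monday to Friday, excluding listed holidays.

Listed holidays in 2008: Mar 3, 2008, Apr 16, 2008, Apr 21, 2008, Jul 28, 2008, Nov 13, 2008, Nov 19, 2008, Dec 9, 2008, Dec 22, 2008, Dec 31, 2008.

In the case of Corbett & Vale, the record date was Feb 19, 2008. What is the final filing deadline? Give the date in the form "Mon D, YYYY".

Trigger date Feb 19, 2008 + 75 calendar days = May 4, 2008.
May 4, 2008 falls on a Sunday. Rolling to the next business day gives May 5, 2008, a Monday.
The final due date is May 5, 2008.

May 5, 2008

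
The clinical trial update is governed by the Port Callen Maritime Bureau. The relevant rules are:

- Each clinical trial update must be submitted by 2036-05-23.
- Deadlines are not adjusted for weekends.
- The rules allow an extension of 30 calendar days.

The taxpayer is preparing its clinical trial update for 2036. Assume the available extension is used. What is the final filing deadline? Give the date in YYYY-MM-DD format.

2036-06-22

Start from the fixed due date, 2036-05-23.
2036-05-23 is a Friday; no weekend or holiday adjustment applies.
The 30-calendar-day extension moves the deadline from 2036-05-23 to 2036-06-22.
2036-06-22 is a Sunday; no weekend or holiday adjustment applies.
Final deadline: 2036-06-22.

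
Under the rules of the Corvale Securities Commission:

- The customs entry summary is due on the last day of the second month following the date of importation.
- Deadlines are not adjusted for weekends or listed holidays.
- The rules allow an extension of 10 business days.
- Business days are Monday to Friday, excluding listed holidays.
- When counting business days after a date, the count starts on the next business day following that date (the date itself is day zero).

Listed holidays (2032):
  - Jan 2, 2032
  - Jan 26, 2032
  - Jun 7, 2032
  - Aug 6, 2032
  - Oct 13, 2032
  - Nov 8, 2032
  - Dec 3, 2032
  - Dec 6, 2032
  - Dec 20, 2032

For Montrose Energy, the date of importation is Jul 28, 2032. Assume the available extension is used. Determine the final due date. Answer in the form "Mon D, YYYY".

Oct 15, 2032

2 months after Jul 28, 2032 falls in September 2032; the last day of that month is Sep 30, 2032.
No adjustment is made for weekends or holidays, so Sep 30, 2032 stands.
Applying the 10-business-day extension: 10 business days after Sep 30, 2032 is Oct 15, 2032.
No adjustment is made for weekends or holidays, so Oct 15, 2032 stands.
Deadline: Oct 15, 2032.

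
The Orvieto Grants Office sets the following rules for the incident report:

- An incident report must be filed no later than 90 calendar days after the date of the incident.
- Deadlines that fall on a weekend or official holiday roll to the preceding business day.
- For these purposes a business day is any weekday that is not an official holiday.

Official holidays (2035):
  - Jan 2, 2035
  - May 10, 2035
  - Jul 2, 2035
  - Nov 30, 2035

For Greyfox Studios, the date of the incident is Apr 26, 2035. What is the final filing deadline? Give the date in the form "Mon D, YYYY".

Jul 25, 2035

Adding 90 calendar days to Apr 26, 2035 gives Jul 25, 2035.
Since Jul 25, 2035 is a Wednesday and not a holiday, the date is unchanged.
Final deadline: Jul 25, 2035.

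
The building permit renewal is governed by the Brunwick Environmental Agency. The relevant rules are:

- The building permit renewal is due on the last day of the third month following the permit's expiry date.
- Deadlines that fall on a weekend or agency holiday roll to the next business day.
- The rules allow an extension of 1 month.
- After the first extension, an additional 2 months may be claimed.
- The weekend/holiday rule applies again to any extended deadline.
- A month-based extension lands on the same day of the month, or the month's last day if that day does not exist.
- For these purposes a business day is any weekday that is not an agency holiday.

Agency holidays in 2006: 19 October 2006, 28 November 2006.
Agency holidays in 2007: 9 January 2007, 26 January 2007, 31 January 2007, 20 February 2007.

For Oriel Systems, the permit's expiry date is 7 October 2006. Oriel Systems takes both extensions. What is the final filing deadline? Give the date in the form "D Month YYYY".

The third month after 7 October 2006 is January 2007, whose last day is 31 January 2007.
Because 31 January 2007 is a listed holiday, the deadline becomes 1 February 2007 (Thursday).
The 1 month extension carries 1 February 2007 to 1 March 2007.
Since 1 March 2007 is a Thursday and not a holiday, the date is unchanged.
Applying the 2 months extension: 2 months after 1 March 2007 is 1 May 2007.
Since 1 May 2007 is a Tuesday and not a holiday, the date is unchanged.
Deadline: 1 May 2007.

1 May 2007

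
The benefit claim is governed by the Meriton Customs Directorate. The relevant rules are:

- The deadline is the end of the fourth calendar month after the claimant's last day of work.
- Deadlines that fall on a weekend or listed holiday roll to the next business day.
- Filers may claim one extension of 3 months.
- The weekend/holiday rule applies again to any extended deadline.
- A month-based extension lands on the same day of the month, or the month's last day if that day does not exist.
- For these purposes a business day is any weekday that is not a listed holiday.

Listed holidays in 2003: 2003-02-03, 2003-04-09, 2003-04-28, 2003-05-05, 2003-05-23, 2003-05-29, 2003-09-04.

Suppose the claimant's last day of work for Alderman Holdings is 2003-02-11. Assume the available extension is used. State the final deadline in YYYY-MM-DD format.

4 months after 2003-02-11 falls in June 2003; the last day of that month is 2003-06-30.
Since 2003-06-30 is a Monday and not a holiday, the date is unchanged.
Applying the 3 months extension: 3 months after 2003-06-30 is 2003-09-30.
2003-09-30 falls on a Tuesday, which is a business day, so no adjustment is needed.
The final due date is 2003-09-30.

2003-09-30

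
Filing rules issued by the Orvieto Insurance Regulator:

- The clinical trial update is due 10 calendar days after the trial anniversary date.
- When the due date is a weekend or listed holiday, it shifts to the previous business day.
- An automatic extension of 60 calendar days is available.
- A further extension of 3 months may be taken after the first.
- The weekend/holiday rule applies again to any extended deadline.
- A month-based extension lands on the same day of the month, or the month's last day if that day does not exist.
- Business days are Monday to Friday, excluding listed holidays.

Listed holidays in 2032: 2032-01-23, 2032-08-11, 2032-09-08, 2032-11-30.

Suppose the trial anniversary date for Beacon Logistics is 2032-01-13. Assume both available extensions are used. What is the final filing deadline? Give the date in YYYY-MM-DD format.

Adding 10 calendar days to 2032-01-13 gives 2032-01-23.
2032-01-23 is a listed holiday; the preceding business day is 2032-01-22 (Thursday).
With the 60-day extension, 2032-01-22 becomes 2032-03-22.
2032-03-22 (Monday) is already a business day.
The 3 months extension carries 2032-03-22 to 2032-06-22.
2032-06-22 falls on a Tuesday, which is a business day, so no adjustment is needed.
Final deadline: 2032-06-22.

2032-06-22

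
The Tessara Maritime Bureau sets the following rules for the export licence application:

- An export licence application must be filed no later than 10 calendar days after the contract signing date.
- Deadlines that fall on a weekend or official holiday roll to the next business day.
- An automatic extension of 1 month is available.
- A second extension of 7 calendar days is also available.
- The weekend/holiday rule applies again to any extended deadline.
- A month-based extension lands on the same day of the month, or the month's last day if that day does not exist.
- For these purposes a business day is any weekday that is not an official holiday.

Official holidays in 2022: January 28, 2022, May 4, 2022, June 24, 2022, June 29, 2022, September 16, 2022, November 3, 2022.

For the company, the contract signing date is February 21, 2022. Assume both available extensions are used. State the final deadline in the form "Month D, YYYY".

April 11, 2022

10 calendar days after February 21, 2022 is March 3, 2022.
Since March 3, 2022 is a Thursday and not a holiday, the date is unchanged.
The 1 month extension carries March 3, 2022 to April 3, 2022.
Because April 3, 2022 is a Sunday, the deadline becomes April 4, 2022 (Monday).
With the 7-day extension, April 4, 2022 becomes April 11, 2022.
Since April 11, 2022 is a Monday and not a holiday, the date is unchanged.
The final due date is April 11, 2022.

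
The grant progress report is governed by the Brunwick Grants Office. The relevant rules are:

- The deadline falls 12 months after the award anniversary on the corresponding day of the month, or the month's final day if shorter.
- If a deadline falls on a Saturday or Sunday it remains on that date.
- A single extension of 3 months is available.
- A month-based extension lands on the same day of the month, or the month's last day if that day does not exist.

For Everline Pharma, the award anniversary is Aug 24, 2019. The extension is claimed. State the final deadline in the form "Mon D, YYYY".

12 months from Aug 24, 2019 is Aug 24, 2020.
Aug 24, 2020 falls on a Monday. The rules make no weekend/holiday allowance, so it remains Aug 24, 2020.
Applying the 3 months extension: 3 months after Aug 24, 2020 is Nov 24, 2020.
Nov 24, 2020 falls on a Tuesday. The rules make no weekend/holiday allowance, so it remains Nov 24, 2020.
The final due date is Nov 24, 2020.

Nov 24, 2020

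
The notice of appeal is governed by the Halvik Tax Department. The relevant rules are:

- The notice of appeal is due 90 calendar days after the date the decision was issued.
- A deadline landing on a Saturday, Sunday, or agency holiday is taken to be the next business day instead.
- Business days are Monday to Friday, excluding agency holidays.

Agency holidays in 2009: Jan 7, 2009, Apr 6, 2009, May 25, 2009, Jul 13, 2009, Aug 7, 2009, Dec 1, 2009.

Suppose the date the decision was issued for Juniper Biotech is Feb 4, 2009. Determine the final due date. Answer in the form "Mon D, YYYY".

May 5, 2009

Trigger date Feb 4, 2009 + 90 calendar days = May 5, 2009.
Since May 5, 2009 is a Tuesday and not a holiday, the date is unchanged.
The final due date is May 5, 2009.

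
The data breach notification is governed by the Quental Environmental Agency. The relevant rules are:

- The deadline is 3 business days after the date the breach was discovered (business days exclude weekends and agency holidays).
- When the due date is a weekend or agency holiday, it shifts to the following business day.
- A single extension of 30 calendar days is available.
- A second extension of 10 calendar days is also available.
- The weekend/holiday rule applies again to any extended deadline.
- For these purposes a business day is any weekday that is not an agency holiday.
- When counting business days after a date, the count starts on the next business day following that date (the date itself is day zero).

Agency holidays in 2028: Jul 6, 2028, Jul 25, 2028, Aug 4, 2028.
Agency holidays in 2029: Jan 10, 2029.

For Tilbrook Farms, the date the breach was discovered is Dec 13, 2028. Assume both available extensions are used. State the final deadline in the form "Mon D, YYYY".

Jan 29, 2029

Counting 3 business days after Dec 13, 2028 (skipping weekends and listed holidays) reaches Dec 18, 2028.
Since Dec 18, 2028 is a Monday and not a holiday, the date is unchanged.
Applying the 30-calendar-day extension: Dec 18, 2028 + 30 days = Jan 17, 2029.
Since Jan 17, 2029 is a Wednesday and not a holiday, the date is unchanged.
Add the 10 calendar-day extension to Jan 17, 2029: Jan 27, 2029.
Jan 27, 2029 falls on a Saturday. Rolling to the next business day gives Jan 29, 2029, a Monday.
Deadline: Jan 29, 2029.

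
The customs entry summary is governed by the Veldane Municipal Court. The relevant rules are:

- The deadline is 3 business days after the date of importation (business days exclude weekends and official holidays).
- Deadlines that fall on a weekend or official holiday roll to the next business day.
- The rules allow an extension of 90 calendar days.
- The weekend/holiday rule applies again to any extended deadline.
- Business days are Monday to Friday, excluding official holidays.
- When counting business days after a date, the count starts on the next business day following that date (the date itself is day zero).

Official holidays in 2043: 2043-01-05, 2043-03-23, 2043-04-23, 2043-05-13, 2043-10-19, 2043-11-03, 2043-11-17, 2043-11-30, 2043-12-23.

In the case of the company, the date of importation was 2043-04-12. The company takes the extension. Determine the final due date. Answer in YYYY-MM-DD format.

2043-07-14

Counting 3 business days after 2043-04-12 (skipping weekends and listed holidays) reaches 2043-04-15.
Since 2043-04-15 is a Wednesday and not a holiday, the date is unchanged.
Applying the 90-calendar-day extension: 2043-04-15 + 90 days = 2043-07-14.
Since 2043-07-14 is a Tuesday and not a holiday, the date is unchanged.
So the filing is due 2043-07-14.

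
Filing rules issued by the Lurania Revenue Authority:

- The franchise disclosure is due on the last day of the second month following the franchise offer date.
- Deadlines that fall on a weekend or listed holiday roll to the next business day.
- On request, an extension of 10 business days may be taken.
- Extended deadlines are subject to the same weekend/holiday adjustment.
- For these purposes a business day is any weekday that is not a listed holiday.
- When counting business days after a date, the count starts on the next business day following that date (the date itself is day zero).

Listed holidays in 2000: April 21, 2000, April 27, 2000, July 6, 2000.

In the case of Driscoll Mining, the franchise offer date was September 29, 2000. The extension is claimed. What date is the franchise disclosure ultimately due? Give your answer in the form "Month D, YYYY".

The second month after September 29, 2000 is November 2000, whose last day is November 30, 2000.
November 30, 2000 is a Thursday and not a listed holiday, so it stands.
The 10-business-day extension runs from November 30, 2000 to December 14, 2000.
December 14, 2000 (Thursday) is already a business day.
Final deadline: December 14, 2000.

December 14, 2000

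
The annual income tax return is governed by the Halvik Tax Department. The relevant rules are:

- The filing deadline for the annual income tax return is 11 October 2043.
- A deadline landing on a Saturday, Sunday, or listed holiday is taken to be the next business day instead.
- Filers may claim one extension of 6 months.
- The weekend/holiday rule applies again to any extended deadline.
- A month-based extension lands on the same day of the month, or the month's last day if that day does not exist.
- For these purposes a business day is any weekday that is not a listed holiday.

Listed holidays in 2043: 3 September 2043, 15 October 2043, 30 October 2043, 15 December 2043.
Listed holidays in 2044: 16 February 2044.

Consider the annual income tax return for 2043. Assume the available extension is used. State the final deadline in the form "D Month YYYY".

The statutory due date is 11 October 2043.
Because 11 October 2043 is a Sunday, the deadline becomes 12 October 2043 (Monday).
Add 6 months to 12 October 2043: 12 April 2044.
12 April 2044 falls on a Tuesday, which is a business day, so no adjustment is needed.
So the filing is due 12 April 2044.

12 April 2044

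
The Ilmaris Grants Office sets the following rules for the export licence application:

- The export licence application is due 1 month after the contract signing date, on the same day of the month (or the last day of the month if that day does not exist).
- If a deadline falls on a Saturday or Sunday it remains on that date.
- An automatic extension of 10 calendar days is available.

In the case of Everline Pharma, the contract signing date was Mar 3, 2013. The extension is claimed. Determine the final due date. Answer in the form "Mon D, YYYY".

Moving 1 month forward from Mar 3, 2013 on the corresponding day gives Apr 3, 2013.
Apr 3, 2013 falls on a Wednesday. The rules make no weekend/holiday allowance, so it remains Apr 3, 2013.
Add the 10 calendar-day extension to Apr 3, 2013: Apr 13, 2013.
No adjustment is made for weekends or holidays, so Apr 13, 2013 stands.
The final due date is Apr 13, 2013.

Apr 13, 2013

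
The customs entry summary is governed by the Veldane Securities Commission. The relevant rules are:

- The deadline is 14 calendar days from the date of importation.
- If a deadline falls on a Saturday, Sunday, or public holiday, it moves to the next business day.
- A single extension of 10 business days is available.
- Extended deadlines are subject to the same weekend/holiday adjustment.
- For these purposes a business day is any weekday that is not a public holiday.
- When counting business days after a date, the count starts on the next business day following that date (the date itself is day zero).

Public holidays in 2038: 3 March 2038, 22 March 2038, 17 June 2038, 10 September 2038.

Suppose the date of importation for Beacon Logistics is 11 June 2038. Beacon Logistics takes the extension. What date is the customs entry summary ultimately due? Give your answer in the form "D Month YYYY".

14 calendar days after 11 June 2038 is 25 June 2038.
25 June 2038 is a Friday and not a listed holiday, so it stands.
Applying the 10-business-day extension: 10 business days after 25 June 2038 is 9 July 2038.
9 July 2038 is a Friday and not a listed holiday, so it stands.
So the filing is due 9 July 2038.

9 July 2038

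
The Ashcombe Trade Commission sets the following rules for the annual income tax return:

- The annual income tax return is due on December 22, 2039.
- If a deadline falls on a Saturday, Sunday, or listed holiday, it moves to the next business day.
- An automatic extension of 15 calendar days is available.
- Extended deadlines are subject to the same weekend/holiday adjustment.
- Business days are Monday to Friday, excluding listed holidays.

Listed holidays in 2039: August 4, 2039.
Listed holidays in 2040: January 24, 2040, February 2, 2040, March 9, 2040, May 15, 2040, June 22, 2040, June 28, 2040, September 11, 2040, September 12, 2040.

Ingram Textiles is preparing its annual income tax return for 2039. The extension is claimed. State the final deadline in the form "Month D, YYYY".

January 6, 2040

The statutory due date is December 22, 2039.
December 22, 2039 is a Thursday and not a listed holiday, so it stands.
The 15-calendar-day extension moves the deadline from December 22, 2039 to January 6, 2040.
January 6, 2040 is a Friday and not a listed holiday, so it stands.
The final due date is January 6, 2040.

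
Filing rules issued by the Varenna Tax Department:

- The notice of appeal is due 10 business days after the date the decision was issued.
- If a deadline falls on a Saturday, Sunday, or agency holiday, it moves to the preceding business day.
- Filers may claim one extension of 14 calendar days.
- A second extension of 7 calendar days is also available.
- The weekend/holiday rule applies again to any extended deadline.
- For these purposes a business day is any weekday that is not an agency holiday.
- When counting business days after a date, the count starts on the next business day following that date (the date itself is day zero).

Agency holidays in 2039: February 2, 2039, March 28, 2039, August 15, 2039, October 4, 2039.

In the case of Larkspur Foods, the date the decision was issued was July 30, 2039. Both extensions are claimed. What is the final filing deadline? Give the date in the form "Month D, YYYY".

Starting the day after July 30, 2039 and counting 10 business days lands on August 12, 2039.
Since August 12, 2039 is a Friday and not a holiday, the date is unchanged.
Applying the 14-calendar-day extension: August 12, 2039 + 14 days = August 26, 2039.
August 26, 2039 falls on a Friday, which is a business day, so no adjustment is needed.
The 7-calendar-day extension moves the deadline from August 26, 2039 to September 2, 2039.
Since September 2, 2039 is a Friday and not a holiday, the date is unchanged.
Final deadline: September 2, 2039.

September 2, 2039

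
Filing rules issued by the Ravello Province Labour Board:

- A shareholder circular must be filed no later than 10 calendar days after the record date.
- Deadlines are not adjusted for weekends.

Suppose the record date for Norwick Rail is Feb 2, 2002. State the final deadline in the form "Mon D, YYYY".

Trigger date Feb 2, 2002 + 10 calendar days = Feb 12, 2002.
Feb 12, 2002 falls on a Tuesday. The rules make no weekend/holiday allowance, so it remains Feb 12, 2002.
So the filing is due Feb 12, 2002.

Feb 12, 2002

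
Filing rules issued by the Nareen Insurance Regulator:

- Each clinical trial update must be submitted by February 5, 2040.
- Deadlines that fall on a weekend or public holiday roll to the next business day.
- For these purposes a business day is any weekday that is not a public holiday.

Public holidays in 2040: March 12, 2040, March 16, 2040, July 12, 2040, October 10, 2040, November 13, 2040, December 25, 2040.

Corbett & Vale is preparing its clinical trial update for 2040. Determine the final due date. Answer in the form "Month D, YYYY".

February 6, 2040

The stated deadline is February 5, 2040.
February 5, 2040 falls on a Sunday. Rolling to the next business day gives February 6, 2040, a Monday.
Final deadline: February 6, 2040.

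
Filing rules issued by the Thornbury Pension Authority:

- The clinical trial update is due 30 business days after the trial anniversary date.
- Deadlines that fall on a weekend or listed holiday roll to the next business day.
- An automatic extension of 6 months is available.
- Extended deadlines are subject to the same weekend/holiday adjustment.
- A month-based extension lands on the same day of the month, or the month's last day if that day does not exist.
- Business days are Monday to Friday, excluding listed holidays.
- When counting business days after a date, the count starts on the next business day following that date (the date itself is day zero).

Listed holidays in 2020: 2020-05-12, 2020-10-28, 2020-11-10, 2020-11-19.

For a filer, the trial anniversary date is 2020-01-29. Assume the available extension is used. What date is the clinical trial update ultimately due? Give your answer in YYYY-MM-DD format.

2020-09-11

30 business days after 2020-01-29, excluding weekends and holidays, is 2020-03-11.
2020-03-11 (Wednesday) is already a business day.
Add 6 months to 2020-03-11: 2020-09-11.
2020-09-11 (Friday) is already a business day.
Final deadline: 2020-09-11.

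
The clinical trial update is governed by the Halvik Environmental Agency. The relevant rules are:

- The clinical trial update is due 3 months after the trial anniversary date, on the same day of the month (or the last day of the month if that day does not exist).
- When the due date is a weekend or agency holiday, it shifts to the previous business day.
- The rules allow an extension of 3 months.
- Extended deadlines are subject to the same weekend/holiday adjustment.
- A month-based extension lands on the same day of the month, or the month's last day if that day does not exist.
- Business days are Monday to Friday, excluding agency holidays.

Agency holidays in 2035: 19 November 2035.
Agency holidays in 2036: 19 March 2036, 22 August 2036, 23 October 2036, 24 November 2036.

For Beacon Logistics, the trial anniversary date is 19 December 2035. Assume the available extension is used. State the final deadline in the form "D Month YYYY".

18 June 2036

3 months from 19 December 2035 is 19 March 2036.
Because 19 March 2036 is a listed holiday, the deadline becomes 18 March 2036 (Tuesday).
Add 3 months to 18 March 2036: 18 June 2036.
18 June 2036 falls on a Wednesday, which is a business day, so no adjustment is needed.
Final deadline: 18 June 2036.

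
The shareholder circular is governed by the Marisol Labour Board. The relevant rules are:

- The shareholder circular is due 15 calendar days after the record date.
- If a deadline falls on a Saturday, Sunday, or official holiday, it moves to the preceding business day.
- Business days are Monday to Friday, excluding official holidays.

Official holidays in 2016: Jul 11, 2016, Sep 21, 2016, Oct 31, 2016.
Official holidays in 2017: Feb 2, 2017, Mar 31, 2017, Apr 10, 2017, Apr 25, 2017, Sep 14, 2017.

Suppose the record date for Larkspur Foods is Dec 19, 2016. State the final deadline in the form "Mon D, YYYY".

Jan 3, 2017

15 calendar days after Dec 19, 2016 is Jan 3, 2017.
Jan 3, 2017 (Tuesday) is already a business day.
Final deadline: Jan 3, 2017.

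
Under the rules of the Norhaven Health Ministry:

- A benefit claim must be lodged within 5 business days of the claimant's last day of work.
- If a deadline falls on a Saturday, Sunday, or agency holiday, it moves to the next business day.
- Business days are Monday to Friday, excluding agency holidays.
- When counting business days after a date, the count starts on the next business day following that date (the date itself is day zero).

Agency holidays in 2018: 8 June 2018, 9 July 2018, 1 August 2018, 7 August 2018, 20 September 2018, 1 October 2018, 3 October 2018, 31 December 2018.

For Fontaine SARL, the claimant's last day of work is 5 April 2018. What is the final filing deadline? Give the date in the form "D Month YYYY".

5 business days after 5 April 2018, excluding weekends and holidays, is 12 April 2018.
12 April 2018 (Thursday) is already a business day.
So the filing is due 12 April 2018.

12 April 2018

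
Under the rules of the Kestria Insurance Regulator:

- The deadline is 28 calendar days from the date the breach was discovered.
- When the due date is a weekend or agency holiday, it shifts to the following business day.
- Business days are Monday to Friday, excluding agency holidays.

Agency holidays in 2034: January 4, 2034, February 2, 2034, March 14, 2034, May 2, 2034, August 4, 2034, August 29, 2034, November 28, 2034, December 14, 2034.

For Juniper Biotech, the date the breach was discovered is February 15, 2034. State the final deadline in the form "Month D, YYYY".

Trigger date February 15, 2034 + 28 calendar days = March 15, 2034.
March 15, 2034 (Wednesday) is already a business day.
Deadline: March 15, 2034.

March 15, 2034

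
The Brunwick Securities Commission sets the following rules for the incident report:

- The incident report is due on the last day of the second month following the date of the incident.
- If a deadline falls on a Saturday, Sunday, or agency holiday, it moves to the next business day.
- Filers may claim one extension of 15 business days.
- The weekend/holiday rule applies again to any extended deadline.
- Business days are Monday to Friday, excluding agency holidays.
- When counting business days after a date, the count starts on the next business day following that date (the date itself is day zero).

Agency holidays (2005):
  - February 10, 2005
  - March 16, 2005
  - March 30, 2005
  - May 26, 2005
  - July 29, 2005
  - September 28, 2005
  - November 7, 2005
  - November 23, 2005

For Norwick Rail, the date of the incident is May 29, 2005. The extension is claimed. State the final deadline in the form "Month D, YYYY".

August 22, 2005

The second month after May 29, 2005 is July 2005, whose last day is July 31, 2005.
July 31, 2005 is a Sunday, so it moves to the next business day, August 1, 2005 (Monday).
The 15-business-day extension runs from August 1, 2005 to August 22, 2005.
August 22, 2005 falls on a Monday, which is a business day, so no adjustment is needed.
Deadline: August 22, 2005.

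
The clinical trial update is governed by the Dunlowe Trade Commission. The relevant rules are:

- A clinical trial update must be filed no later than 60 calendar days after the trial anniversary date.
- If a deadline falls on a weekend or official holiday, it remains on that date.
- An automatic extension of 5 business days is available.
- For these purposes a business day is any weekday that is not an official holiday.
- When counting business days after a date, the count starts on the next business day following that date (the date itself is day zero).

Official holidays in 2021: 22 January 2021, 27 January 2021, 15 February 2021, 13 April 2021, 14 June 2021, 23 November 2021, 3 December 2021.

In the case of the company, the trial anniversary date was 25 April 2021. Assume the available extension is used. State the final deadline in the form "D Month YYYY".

Adding 60 calendar days to 25 April 2021 gives 24 June 2021.
24 June 2021 is a Thursday; no weekend or holiday adjustment applies.
The 5-business-day extension runs from 24 June 2021 to 1 July 2021.
1 July 2021 falls on a Thursday. The rules make no weekend/holiday allowance, so it remains 1 July 2021.
The final due date is 1 July 2021.

1 July 2021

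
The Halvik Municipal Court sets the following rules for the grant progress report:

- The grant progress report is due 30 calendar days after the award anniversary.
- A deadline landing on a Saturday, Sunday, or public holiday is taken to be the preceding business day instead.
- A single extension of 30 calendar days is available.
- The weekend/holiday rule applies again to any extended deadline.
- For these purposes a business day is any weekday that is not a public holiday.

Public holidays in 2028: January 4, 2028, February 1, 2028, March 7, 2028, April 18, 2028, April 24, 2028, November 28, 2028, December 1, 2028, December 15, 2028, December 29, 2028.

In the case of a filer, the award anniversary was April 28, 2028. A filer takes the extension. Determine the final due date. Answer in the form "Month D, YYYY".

June 23, 2028

From April 28, 2028, 30 calendar days later is May 28, 2028.
Because May 28, 2028 is a Sunday, the deadline becomes May 26, 2028 (Friday).
Applying the 30-calendar-day extension: May 26, 2028 + 30 days = June 25, 2028.
June 25, 2028 is a Sunday, so it moves to the preceding business day, June 23, 2028 (Friday).
So the filing is due June 23, 2028.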